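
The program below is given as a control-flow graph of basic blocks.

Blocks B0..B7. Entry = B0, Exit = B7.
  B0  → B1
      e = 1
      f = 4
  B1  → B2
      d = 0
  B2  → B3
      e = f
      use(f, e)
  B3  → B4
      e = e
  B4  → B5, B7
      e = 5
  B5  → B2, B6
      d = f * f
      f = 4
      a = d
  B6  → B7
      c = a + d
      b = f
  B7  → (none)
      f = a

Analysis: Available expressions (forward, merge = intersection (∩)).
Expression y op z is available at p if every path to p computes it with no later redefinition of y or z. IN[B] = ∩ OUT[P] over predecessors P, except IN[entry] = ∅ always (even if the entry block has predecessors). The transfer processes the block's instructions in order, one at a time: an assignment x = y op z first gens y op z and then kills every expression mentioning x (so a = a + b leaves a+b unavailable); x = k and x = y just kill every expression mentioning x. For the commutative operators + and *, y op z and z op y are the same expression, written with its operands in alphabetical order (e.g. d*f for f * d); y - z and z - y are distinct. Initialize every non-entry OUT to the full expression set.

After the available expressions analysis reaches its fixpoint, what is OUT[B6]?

Fixpoint table:
  B0:  IN={}  OUT={}
  B1:  IN={}  OUT={}
  B2:  IN={}  OUT={}
  B3:  IN={}  OUT={}
  B4:  IN={}  OUT={}
  B5:  IN={}  OUT={}
  B6:  IN={}  OUT={a+d}
  B7:  IN={}  OUT={}

Merge at B6: IN[B6] = OUT[B5] = {}
Applying B6's transfer function to that IN value gives OUT[B6] (row B6 above).

Answer: {a+d}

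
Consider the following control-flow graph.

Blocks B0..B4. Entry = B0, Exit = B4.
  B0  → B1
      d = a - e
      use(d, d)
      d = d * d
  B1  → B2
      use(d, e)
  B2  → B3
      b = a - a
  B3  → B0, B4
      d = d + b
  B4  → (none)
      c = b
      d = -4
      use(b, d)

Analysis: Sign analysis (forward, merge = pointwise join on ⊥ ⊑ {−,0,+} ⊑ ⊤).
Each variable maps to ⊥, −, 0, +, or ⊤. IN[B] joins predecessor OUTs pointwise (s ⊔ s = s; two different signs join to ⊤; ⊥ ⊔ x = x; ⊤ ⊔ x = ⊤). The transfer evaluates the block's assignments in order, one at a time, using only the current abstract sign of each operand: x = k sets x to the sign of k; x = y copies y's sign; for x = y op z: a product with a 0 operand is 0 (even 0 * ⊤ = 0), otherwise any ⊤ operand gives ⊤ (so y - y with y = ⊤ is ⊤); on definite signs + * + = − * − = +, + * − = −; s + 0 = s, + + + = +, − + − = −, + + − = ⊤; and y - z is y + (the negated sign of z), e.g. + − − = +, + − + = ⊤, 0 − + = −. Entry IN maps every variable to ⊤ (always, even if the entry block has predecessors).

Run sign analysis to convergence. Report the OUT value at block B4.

Per-block solution:
  B0:   IN=(all ⊤)   OUT=(all ⊤)
  B1:   IN=(all ⊤)   OUT=(all ⊤)
  B2:   IN=(all ⊤)   OUT=(all ⊤)
  B3:   IN=(all ⊤)   OUT=(all ⊤)
  B4:   IN=(all ⊤)   OUT={d:-; rest ⊤}

Merge at B4: IN[B4] = OUT[B3] = {a: ⊤, b: ⊤, c: ⊤, d: ⊤, e: ⊤, f: ⊤}
Applying B4's transfer function to that IN value gives OUT[B4] (row B4 above).

Answer: {a: ⊤, b: ⊤, c: ⊤, d: -, e: ⊤, f: ⊤}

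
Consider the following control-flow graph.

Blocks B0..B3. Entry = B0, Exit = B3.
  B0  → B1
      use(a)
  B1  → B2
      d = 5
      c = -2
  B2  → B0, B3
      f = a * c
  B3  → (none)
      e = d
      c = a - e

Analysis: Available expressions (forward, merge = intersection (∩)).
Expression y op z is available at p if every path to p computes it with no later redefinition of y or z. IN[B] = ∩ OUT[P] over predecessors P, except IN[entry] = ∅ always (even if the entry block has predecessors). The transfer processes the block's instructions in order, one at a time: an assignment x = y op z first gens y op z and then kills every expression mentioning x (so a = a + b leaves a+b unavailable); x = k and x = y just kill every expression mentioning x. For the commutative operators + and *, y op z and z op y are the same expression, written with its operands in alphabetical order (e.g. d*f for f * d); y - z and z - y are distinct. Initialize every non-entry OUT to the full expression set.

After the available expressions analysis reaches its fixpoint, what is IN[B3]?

Fixpoint table:
  B0: | IN={} | OUT={}
  B1: | IN={} | OUT={}
  B2: | IN={} | OUT={a*c}
  B3: | IN={a*c} | OUT={a-e}

Merge at B3: IN[B3] = OUT[B2] = {a*c}

Answer: {a*c}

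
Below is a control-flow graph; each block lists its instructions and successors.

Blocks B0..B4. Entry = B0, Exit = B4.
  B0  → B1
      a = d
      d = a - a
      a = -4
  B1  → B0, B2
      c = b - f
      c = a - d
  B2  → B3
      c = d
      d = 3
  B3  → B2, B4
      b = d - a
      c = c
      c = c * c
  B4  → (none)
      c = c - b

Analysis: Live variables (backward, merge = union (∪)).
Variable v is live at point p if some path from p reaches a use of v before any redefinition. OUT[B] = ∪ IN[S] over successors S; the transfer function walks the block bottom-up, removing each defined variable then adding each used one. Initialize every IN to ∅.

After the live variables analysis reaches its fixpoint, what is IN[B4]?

Answer: {b, c}

Trace:
Fixpoint table:
  B0: | IN={b, d, f} | OUT={a, b, d, f}
  B1: | IN={a, b, d, f} | OUT={a, b, d, f}
  B2: | IN={a, d} | OUT={a, c, d}
  B3: | IN={a, c, d} | OUT={a, b, c, d}
  B4: | IN={b, c} | OUT={}

B4 is the boundary node: OUT[B4] = {}
Applying B4's transfer function to that OUT value gives IN[B4] (row B4 above).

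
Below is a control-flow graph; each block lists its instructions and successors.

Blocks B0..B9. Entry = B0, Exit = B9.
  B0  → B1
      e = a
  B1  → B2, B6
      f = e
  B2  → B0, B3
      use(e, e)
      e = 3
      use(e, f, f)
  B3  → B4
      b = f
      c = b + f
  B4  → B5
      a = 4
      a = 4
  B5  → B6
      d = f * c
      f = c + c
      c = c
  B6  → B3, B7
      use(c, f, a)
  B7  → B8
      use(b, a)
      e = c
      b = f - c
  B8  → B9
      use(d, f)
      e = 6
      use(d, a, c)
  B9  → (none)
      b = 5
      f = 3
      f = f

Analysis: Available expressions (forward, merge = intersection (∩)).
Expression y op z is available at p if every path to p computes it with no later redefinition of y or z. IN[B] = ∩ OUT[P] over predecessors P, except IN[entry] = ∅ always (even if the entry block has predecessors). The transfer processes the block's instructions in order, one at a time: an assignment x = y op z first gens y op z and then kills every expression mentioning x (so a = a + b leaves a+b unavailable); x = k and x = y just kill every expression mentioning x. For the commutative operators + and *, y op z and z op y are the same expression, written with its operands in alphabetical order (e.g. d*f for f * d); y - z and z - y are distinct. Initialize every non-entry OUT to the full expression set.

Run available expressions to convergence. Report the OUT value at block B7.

Answer: {f-c}

Trace:
Converged values:
  B0: | IN={} | OUT={}
  B1: | IN={} | OUT={}
  B2: | IN={} | OUT={}
  B3: | IN={} | OUT={b+f}
  B4: | IN={b+f} | OUT={b+f}
  B5: | IN={b+f} | OUT={}
  B6: | IN={} | OUT={}
  B7: | IN={} | OUT={f-c}
  B8: | IN={f-c} | OUT={f-c}
  B9: | IN={f-c} | OUT={}

Merge at B7: IN[B7] = OUT[B6] = {}
Applying B7's transfer function to that IN value gives OUT[B7] (row B7 above).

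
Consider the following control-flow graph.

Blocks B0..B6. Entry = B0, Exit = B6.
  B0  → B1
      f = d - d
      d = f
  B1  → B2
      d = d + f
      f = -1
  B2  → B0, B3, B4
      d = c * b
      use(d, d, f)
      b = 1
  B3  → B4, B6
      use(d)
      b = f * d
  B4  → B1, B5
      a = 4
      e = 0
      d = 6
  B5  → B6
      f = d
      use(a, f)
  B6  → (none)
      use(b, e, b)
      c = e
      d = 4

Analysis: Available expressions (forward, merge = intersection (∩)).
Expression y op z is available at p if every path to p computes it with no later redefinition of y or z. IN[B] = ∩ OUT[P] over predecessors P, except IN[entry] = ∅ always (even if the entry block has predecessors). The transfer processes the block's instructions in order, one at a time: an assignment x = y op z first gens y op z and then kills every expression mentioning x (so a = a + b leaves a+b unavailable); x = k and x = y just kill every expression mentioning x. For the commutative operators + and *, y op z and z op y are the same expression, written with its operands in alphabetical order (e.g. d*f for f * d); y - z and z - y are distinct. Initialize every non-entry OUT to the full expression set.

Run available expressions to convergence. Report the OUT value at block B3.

Answer: {d*f}

Trace:
Fixpoint table:
  B0:   IN={}   OUT={}
  B1:   IN={}   OUT={}
  B2:   IN={}   OUT={}
  B3:   IN={}   OUT={d*f}
  B4:   IN={}   OUT={}
  B5:   IN={}   OUT={}
  B6:   IN={}   OUT={}

Merge at B3: IN[B3] = OUT[B2] = {}
Applying B3's transfer function to that IN value gives OUT[B3] (row B3 above).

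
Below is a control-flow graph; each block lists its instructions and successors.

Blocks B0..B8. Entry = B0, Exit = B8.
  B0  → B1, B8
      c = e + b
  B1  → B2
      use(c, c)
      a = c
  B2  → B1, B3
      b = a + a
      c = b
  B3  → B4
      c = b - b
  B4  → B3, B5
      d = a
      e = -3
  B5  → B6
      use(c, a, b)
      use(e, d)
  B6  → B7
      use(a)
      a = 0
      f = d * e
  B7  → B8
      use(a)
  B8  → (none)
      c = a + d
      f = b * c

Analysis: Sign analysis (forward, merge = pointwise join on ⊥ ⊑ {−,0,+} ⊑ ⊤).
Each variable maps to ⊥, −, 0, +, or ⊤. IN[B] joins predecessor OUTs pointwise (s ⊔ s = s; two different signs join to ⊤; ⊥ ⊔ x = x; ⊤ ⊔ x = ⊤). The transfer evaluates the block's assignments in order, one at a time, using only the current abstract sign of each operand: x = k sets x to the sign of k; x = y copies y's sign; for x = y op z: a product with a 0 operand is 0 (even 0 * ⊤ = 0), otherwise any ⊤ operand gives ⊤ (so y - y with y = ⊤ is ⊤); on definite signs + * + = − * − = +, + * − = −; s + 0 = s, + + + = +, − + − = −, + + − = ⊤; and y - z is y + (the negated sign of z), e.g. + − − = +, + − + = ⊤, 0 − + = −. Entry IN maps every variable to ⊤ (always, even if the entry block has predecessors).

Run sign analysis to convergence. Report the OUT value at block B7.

Per-block solution:
  B0:  IN=(all ⊤)  OUT=(all ⊤)
  B1:  IN=(all ⊤)  OUT=(all ⊤)
  B2:  IN=(all ⊤)  OUT=(all ⊤)
  B3:  IN=(all ⊤)  OUT=(all ⊤)
  B4:  IN=(all ⊤)  OUT={e:-; rest ⊤}
  B5:  IN={e:-; rest ⊤}  OUT={e:-; rest ⊤}
  B6:  IN={e:-; rest ⊤}  OUT={a:0, e:-; rest ⊤}
  B7:  IN={a:0, e:-; rest ⊤}  OUT={a:0, e:-; rest ⊤}
  B8:  IN=(all ⊤)  OUT=(all ⊤)

Merge at B7: IN[B7] = OUT[B6] = {a: 0, b: ⊤, c: ⊤, d: ⊤, e: -, f: ⊤}
Applying B7's transfer function to that IN value gives OUT[B7] (row B7 above).

Answer: {a: 0, b: ⊤, c: ⊤, d: ⊤, e: -, f: ⊤}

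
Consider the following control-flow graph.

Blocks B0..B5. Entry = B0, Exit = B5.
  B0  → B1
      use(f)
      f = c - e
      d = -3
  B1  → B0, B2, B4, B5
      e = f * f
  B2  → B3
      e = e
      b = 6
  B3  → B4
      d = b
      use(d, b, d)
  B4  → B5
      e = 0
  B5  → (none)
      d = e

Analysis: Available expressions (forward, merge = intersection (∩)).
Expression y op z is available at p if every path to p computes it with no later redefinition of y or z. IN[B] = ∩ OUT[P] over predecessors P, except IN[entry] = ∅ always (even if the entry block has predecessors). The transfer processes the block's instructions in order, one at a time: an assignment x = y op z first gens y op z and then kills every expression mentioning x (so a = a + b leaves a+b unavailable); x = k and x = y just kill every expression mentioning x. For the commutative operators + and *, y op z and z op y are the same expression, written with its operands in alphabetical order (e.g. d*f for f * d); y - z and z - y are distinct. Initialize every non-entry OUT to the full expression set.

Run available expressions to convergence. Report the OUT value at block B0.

Answer: {c-e}

Derivation:
Per-block solution:
  B0:   IN={}   OUT={c-e}
  B1:   IN={c-e}   OUT={f*f}
  B2:   IN={f*f}   OUT={f*f}
  B3:   IN={f*f}   OUT={f*f}
  B4:   IN={f*f}   OUT={f*f}
  B5:   IN={f*f}   OUT={f*f}

Merge at B0 (entry node, so the boundary value {} is joined with the incoming edge(s)): IN[B0] = {} ∩ OUT[B1] = {}
Applying B0's transfer function to that IN value gives OUT[B0] (row B0 above).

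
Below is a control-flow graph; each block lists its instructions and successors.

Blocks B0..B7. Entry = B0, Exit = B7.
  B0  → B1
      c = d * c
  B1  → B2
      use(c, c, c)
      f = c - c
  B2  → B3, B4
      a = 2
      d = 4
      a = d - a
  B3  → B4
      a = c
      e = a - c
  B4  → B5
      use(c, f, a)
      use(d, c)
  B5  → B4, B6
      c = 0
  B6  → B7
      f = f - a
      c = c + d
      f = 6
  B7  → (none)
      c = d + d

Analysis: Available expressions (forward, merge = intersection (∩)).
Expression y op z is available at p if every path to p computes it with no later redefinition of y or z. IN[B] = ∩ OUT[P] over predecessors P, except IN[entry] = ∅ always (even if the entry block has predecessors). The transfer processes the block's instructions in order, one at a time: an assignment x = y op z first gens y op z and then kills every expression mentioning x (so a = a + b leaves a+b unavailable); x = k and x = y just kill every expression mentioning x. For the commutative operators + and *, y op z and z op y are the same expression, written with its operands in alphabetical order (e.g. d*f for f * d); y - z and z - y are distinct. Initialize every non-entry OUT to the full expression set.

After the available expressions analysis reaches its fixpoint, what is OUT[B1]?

Answer: {c-c}

Derivation:
Converged values:
  B0:  IN={}  OUT={}
  B1:  IN={}  OUT={c-c}
  B2:  IN={c-c}  OUT={c-c}
  B3:  IN={c-c}  OUT={a-c, c-c}
  B4:  IN={}  OUT={}
  B5:  IN={}  OUT={}
  B6:  IN={}  OUT={}
  B7:  IN={}  OUT={d+d}

Merge at B1: IN[B1] = OUT[B0] = {}
Applying B1's transfer function to that IN value gives OUT[B1] (row B1 above).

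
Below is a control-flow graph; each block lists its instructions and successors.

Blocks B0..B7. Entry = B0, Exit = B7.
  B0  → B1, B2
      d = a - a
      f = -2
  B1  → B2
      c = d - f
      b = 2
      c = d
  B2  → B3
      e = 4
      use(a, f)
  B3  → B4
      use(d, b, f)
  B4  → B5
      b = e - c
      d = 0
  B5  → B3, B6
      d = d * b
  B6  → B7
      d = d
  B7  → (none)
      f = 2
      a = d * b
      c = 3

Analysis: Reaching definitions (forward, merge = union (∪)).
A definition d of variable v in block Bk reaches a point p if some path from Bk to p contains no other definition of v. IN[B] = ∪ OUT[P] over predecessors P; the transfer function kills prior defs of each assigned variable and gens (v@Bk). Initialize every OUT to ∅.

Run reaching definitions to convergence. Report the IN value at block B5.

Answer: {b@B4, c@B1, d@B4, e@B2, f@B0}

Derivation:
Fixpoint table:
  B0:   IN={}   OUT={d@B0, f@B0}
  B1:   IN={d@B0, f@B0}   OUT={b@B1, c@B1, d@B0, f@B0}
  B2:   IN={b@B1, c@B1, d@B0, f@B0}   OUT={b@B1, c@B1, d@B0, e@B2, f@B0}
  B3:   IN={b@B1, b@B4, c@B1, d@B0, d@B5, e@B2, f@B0}   OUT={b@B1, b@B4, c@B1, d@B0, d@B5, e@B2, f@B0}
  B4:   IN={b@B1, b@B4, c@B1, d@B0, d@B5, e@B2, f@B0}   OUT={b@B4, c@B1, d@B4, e@B2, f@B0}
  B5:   IN={b@B4, c@B1, d@B4, e@B2, f@B0}   OUT={b@B4, c@B1, d@B5, e@B2, f@B0}
  B6:   IN={b@B4, c@B1, d@B5, e@B2, f@B0}   OUT={b@B4, c@B1, d@B6, e@B2, f@B0}
  B7:   IN={b@B4, c@B1, d@B6, e@B2, f@B0}   OUT={a@B7, b@B4, c@B7, d@B6, e@B2, f@B7}

Merge at B5: IN[B5] = OUT[B4] = {b@B4, c@B1, d@B4, e@B2, f@B0}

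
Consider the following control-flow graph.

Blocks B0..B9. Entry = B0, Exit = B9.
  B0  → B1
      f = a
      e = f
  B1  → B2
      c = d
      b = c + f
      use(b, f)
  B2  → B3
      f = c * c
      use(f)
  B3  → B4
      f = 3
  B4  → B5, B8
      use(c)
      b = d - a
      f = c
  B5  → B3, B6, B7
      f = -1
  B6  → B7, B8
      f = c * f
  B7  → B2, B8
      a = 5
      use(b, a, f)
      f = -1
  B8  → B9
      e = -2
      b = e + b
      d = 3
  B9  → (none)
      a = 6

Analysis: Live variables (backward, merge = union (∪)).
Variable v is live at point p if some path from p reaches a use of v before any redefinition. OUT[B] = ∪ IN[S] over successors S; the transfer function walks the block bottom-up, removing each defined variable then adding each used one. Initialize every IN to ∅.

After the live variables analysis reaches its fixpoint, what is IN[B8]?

Fixpoint table:
  B0:  IN={a, d}  OUT={a, d, f}
  B1:  IN={a, d, f}  OUT={a, c, d}
  B2:  IN={a, c, d}  OUT={a, c, d}
  B3:  IN={a, c, d}  OUT={a, c, d}
  B4:  IN={a, c, d}  OUT={a, b, c, d}
  B5:  IN={a, b, c, d}  OUT={a, b, c, d, f}
  B6:  IN={b, c, d, f}  OUT={b, c, d, f}
  B7:  IN={b, c, d, f}  OUT={a, b, c, d}
  B8:  IN={b}  OUT={}
  B9:  IN={}  OUT={}

Merge at B8: OUT[B8] = IN[B9] = {}
Applying B8's transfer function to that OUT value gives IN[B8] (row B8 above).

Answer: {b}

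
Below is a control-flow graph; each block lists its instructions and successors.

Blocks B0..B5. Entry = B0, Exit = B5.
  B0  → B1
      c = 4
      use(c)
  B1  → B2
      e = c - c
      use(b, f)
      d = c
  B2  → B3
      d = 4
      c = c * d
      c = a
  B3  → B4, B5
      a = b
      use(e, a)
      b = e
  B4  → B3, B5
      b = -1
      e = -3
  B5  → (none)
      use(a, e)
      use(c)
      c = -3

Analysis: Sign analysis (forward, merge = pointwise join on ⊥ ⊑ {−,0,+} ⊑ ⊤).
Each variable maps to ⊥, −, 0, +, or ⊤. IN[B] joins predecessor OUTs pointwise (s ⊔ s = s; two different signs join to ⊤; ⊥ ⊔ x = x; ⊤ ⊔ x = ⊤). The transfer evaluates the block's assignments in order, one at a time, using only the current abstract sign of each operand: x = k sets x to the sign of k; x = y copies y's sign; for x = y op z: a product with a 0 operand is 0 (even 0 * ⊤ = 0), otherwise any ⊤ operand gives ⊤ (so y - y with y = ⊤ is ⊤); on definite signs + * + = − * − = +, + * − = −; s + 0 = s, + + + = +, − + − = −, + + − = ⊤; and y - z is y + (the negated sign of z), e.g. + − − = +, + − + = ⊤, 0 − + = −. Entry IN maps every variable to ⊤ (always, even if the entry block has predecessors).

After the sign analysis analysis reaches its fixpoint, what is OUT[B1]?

Answer: {a: ⊤, b: ⊤, c: +, d: +, e: ⊤, f: ⊤}

Working:
Converged values:
  B0:  IN=(all ⊤)  OUT={c:+; rest ⊤}
  B1:  IN={c:+; rest ⊤}  OUT={c:+, d:+; rest ⊤}
  B2:  IN={c:+, d:+; rest ⊤}  OUT={d:+; rest ⊤}
  B3:  IN={d:+; rest ⊤}  OUT={d:+; rest ⊤}
  B4:  IN={d:+; rest ⊤}  OUT={b:-, d:+, e:-; rest ⊤}
  B5:  IN={d:+; rest ⊤}  OUT={c:-, d:+; rest ⊤}

Merge at B1: IN[B1] = OUT[B0] = {a: ⊤, b: ⊤, c: +, d: ⊤, e: ⊤, f: ⊤}
Applying B1's transfer function to that IN value gives OUT[B1] (row B1 above).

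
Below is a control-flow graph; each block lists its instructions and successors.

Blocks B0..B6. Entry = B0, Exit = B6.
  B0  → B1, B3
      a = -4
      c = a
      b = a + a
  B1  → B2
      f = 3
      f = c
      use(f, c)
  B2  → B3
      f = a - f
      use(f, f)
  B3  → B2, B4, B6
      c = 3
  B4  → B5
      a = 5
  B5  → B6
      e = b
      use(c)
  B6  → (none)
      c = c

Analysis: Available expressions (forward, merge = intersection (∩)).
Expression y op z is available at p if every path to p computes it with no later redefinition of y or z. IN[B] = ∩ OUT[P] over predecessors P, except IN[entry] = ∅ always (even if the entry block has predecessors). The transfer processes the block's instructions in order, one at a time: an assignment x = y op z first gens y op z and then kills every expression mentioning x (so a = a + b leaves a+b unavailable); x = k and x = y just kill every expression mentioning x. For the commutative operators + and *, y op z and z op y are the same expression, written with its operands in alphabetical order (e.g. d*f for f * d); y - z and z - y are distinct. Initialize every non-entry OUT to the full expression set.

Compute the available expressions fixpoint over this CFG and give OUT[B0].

Answer: {a+a}

Trace:
Per-block solution:
  B0:   IN={}   OUT={a+a}
  B1:   IN={a+a}   OUT={a+a}
  B2:   IN={a+a}   OUT={a+a}
  B3:   IN={a+a}   OUT={a+a}
  B4:   IN={a+a}   OUT={}
  B5:   IN={}   OUT={}
  B6:   IN={}   OUT={}

B0 is the boundary node: IN[B0] = {}
Applying B0's transfer function to that IN value gives OUT[B0] (row B0 above).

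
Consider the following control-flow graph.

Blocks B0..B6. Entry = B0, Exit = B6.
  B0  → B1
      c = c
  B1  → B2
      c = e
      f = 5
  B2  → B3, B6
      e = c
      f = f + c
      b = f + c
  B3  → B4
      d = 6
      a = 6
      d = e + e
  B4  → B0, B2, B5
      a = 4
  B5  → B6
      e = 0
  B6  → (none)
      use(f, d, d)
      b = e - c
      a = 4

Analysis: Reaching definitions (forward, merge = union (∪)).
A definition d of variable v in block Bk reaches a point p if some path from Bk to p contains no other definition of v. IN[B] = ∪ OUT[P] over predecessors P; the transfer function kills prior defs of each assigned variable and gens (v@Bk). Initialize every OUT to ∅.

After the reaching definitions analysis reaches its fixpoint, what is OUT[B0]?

Converged values:
  B0:  IN={a@B4, b@B2, c@B1, d@B3, e@B2, f@B2}  OUT={a@B4, b@B2, c@B0, d@B3, e@B2, f@B2}
  B1:  IN={a@B4, b@B2, c@B0, d@B3, e@B2, f@B2}  OUT={a@B4, b@B2, c@B1, d@B3, e@B2, f@B1}
  B2:  IN={a@B4, b@B2, c@B1, d@B3, e@B2, f@B1, f@B2}  OUT={a@B4, b@B2, c@B1, d@B3, e@B2, f@B2}
  B3:  IN={a@B4, b@B2, c@B1, d@B3, e@B2, f@B2}  OUT={a@B3, b@B2, c@B1, d@B3, e@B2, f@B2}
  B4:  IN={a@B3, b@B2, c@B1, d@B3, e@B2, f@B2}  OUT={a@B4, b@B2, c@B1, d@B3, e@B2, f@B2}
  B5:  IN={a@B4, b@B2, c@B1, d@B3, e@B2, f@B2}  OUT={a@B4, b@B2, c@B1, d@B3, e@B5, f@B2}
  B6:  IN={a@B4, b@B2, c@B1, d@B3, e@B2, e@B5, f@B2}  OUT={a@B6, b@B6, c@B1, d@B3, e@B2, e@B5, f@B2}

Merge at B0 (entry node, so the boundary value {} is joined with the incoming edge(s)): IN[B0] = {} ⊔ OUT[B4] = {a@B4, b@B2, c@B1, d@B3, e@B2, f@B2}
Applying B0's transfer function to that IN value gives OUT[B0] (row B0 above).

Answer: {a@B4, b@B2, c@B0, d@B3, e@B2, f@B2}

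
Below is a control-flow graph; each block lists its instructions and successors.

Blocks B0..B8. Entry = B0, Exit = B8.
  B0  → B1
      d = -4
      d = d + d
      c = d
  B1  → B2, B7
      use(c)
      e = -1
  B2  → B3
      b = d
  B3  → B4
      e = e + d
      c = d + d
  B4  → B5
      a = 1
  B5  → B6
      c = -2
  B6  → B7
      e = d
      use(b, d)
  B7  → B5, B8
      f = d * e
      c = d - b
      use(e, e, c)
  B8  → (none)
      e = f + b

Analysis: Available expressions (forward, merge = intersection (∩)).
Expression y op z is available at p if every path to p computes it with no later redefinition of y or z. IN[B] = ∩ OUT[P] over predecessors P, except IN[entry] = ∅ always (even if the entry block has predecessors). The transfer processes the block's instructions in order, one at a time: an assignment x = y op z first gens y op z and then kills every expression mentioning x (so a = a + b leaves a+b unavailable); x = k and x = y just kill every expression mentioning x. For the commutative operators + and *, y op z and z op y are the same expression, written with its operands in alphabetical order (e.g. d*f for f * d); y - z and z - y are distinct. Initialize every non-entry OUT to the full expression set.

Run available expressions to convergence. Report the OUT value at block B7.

Fixpoint table:
  B0: | IN={} | OUT={}
  B1: | IN={} | OUT={}
  B2: | IN={} | OUT={}
  B3: | IN={} | OUT={d+d}
  B4: | IN={d+d} | OUT={d+d}
  B5: | IN={} | OUT={}
  B6: | IN={} | OUT={}
  B7: | IN={} | OUT={d*e, d-b}
  B8: | IN={d*e, d-b} | OUT={b+f, d-b}

Merge at B7: IN[B7] = OUT[B1] ∩ OUT[B6] = {}
Applying B7's transfer function to that IN value gives OUT[B7] (row B7 above).

Answer: {d*e, d-b}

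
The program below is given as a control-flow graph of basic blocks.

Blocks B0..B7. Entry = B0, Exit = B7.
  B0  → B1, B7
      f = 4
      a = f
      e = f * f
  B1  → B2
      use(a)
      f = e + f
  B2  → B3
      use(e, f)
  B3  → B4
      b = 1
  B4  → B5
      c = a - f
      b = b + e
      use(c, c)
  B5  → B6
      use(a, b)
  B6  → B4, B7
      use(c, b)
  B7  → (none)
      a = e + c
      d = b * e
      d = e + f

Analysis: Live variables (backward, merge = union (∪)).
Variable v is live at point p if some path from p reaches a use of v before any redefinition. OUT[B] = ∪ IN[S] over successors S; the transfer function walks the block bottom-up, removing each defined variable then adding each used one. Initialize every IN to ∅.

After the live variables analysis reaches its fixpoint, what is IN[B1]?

Answer: {a, e, f}

Derivation:
Converged values:
  B0: | IN={b, c} | OUT={a, b, c, e, f}
  B1: | IN={a, e, f} | OUT={a, e, f}
  B2: | IN={a, e, f} | OUT={a, e, f}
  B3: | IN={a, e, f} | OUT={a, b, e, f}
  B4: | IN={a, b, e, f} | OUT={a, b, c, e, f}
  B5: | IN={a, b, c, e, f} | OUT={a, b, c, e, f}
  B6: | IN={a, b, c, e, f} | OUT={a, b, c, e, f}
  B7: | IN={b, c, e, f} | OUT={}

Merge at B1: OUT[B1] = IN[B2] = {a, e, f}
Applying B1's transfer function to that OUT value gives IN[B1] (row B1 above).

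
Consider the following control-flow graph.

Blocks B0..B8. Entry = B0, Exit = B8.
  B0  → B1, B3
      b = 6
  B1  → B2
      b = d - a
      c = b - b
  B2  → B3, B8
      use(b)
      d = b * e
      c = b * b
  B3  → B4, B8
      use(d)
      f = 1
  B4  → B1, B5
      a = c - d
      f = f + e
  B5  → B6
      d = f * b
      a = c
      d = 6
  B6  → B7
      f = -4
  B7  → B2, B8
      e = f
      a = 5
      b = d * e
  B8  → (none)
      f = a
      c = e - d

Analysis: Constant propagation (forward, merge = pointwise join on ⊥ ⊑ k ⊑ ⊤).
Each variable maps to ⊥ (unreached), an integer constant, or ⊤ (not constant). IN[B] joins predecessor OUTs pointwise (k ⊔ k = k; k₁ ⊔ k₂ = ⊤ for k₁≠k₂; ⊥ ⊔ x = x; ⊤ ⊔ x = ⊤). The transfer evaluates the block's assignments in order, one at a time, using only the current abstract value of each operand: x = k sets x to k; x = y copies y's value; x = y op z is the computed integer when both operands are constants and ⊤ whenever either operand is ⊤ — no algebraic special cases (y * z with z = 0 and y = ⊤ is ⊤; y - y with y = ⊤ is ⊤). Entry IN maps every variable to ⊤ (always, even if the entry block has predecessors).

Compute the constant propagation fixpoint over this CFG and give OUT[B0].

Converged values:
  B0: | IN=(all ⊤) | OUT={b:6; rest ⊤}
  B1: | IN=(all ⊤) | OUT=(all ⊤)
  B2: | IN=(all ⊤) | OUT=(all ⊤)
  B3: | IN=(all ⊤) | OUT={f:1; rest ⊤}
  B4: | IN={f:1; rest ⊤} | OUT=(all ⊤)
  B5: | IN=(all ⊤) | OUT={d:6; rest ⊤}
  B6: | IN={d:6; rest ⊤} | OUT={d:6, f:-4; rest ⊤}
  B7: | IN={d:6, f:-4; rest ⊤} | OUT={a:5, b:-24, d:6, e:-4, f:-4; rest ⊤}
  B8: | IN=(all ⊤) | OUT=(all ⊤)

B0 is the boundary node: IN[B0] = {a: ⊤, b: ⊤, c: ⊤, d: ⊤, e: ⊤, f: ⊤}
Applying B0's transfer function to that IN value gives OUT[B0] (row B0 above).

Answer: {a: ⊤, b: 6, c: ⊤, d: ⊤, e: ⊤, f: ⊤}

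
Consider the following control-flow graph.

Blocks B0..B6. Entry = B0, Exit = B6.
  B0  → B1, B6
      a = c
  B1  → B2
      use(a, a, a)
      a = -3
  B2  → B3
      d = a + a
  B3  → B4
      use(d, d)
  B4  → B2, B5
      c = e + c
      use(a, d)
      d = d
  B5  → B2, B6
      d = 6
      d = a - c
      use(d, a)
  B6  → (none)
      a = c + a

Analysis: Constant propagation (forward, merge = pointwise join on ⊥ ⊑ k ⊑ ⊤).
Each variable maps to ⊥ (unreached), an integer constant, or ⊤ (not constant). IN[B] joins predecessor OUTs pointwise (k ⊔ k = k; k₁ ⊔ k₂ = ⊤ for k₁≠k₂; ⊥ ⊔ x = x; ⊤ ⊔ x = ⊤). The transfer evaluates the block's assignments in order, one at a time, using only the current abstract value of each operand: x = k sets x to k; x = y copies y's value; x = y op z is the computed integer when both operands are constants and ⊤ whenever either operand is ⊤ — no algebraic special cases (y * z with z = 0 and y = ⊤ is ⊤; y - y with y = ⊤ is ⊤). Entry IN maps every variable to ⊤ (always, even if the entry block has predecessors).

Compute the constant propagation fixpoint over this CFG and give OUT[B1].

Fixpoint table:
  B0: | IN=(all ⊤) | OUT=(all ⊤)
  B1: | IN=(all ⊤) | OUT={a:-3; rest ⊤}
  B2: | IN={a:-3; rest ⊤} | OUT={a:-3, d:-6; rest ⊤}
  B3: | IN={a:-3, d:-6; rest ⊤} | OUT={a:-3, d:-6; rest ⊤}
  B4: | IN={a:-3, d:-6; rest ⊤} | OUT={a:-3, d:-6; rest ⊤}
  B5: | IN={a:-3, d:-6; rest ⊤} | OUT={a:-3; rest ⊤}
  B6: | IN=(all ⊤) | OUT=(all ⊤)

Merge at B1: IN[B1] = OUT[B0] = {a: ⊤, b: ⊤, c: ⊤, d: ⊤, e: ⊤, f: ⊤}
Applying B1's transfer function to that IN value gives OUT[B1] (row B1 above).

Answer: {a: -3, b: ⊤, c: ⊤, d: ⊤, e: ⊤, f: ⊤}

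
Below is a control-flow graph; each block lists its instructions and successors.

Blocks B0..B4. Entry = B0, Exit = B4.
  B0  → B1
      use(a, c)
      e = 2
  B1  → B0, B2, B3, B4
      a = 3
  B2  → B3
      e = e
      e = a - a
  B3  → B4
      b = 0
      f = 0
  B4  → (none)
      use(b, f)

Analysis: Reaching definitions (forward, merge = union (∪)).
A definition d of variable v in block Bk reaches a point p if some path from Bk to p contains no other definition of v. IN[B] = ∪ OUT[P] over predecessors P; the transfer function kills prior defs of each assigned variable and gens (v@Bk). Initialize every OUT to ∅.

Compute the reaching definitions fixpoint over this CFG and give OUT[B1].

Fixpoint table:
  B0: | IN={a@B1, e@B0} | OUT={a@B1, e@B0}
  B1: | IN={a@B1, e@B0} | OUT={a@B1, e@B0}
  B2: | IN={a@B1, e@B0} | OUT={a@B1, e@B2}
  B3: | IN={a@B1, e@B0, e@B2} | OUT={a@B1, b@B3, e@B0, e@B2, f@B3}
  B4: | IN={a@B1, b@B3, e@B0, e@B2, f@B3} | OUT={a@B1, b@B3, e@B0, e@B2, f@B3}

Merge at B1: IN[B1] = OUT[B0] = {a@B1, e@B0}
Applying B1's transfer function to that IN value gives OUT[B1] (row B1 above).

Answer: {a@B1, e@B0}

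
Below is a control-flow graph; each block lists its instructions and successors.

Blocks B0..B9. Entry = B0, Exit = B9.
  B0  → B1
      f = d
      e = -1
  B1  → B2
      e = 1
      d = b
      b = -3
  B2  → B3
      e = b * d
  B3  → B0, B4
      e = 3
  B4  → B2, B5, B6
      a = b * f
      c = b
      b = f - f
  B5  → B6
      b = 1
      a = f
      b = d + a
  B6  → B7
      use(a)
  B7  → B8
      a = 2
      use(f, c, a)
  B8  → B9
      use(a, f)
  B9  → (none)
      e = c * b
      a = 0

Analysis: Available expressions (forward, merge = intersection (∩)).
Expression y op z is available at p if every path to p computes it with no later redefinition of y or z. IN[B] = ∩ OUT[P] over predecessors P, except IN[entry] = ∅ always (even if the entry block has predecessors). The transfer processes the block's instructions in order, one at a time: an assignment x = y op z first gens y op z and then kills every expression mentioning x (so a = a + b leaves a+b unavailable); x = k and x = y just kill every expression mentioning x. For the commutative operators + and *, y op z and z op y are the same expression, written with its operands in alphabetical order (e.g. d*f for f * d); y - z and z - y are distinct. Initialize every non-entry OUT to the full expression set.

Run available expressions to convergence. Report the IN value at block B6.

Fixpoint table:
  B0: | IN={} | OUT={}
  B1: | IN={} | OUT={}
  B2: | IN={} | OUT={b*d}
  B3: | IN={b*d} | OUT={b*d}
  B4: | IN={b*d} | OUT={f-f}
  B5: | IN={f-f} | OUT={a+d, f-f}
  B6: | IN={f-f} | OUT={f-f}
  B7: | IN={f-f} | OUT={f-f}
  B8: | IN={f-f} | OUT={f-f}
  B9: | IN={f-f} | OUT={b*c, f-f}

Merge at B6: IN[B6] = OUT[B4] ∩ OUT[B5] = {f-f}

Answer: {f-f}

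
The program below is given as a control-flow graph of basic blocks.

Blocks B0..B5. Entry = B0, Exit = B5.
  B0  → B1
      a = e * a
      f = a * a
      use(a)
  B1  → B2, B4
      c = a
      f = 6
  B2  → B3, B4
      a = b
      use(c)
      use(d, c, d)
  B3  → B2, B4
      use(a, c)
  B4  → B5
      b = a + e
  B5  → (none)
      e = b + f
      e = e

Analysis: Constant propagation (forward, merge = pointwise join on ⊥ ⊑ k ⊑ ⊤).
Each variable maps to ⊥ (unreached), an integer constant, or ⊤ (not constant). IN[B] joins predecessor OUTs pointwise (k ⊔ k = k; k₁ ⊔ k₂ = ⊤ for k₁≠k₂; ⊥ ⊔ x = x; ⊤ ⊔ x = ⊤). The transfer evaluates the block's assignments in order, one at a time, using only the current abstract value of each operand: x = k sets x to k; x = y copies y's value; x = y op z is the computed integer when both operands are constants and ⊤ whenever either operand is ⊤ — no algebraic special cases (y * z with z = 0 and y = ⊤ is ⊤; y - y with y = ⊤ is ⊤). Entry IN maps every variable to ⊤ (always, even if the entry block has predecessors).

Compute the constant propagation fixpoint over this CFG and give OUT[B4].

Converged values:
  B0:  IN=(all ⊤)  OUT=(all ⊤)
  B1:  IN=(all ⊤)  OUT={f:6; rest ⊤}
  B2:  IN={f:6; rest ⊤}  OUT={f:6; rest ⊤}
  B3:  IN={f:6; rest ⊤}  OUT={f:6; rest ⊤}
  B4:  IN={f:6; rest ⊤}  OUT={f:6; rest ⊤}
  B5:  IN={f:6; rest ⊤}  OUT={f:6; rest ⊤}

Merge at B4: IN[B4] = OUT[B1] ⊔ OUT[B2] ⊔ OUT[B3] = {a: ⊤, b: ⊤, c: ⊤, d: ⊤, e: ⊤, f: 6}
Applying B4's transfer function to that IN value gives OUT[B4] (row B4 above).

Answer: {a: ⊤, b: ⊤, c: ⊤, d: ⊤, e: ⊤, f: 6}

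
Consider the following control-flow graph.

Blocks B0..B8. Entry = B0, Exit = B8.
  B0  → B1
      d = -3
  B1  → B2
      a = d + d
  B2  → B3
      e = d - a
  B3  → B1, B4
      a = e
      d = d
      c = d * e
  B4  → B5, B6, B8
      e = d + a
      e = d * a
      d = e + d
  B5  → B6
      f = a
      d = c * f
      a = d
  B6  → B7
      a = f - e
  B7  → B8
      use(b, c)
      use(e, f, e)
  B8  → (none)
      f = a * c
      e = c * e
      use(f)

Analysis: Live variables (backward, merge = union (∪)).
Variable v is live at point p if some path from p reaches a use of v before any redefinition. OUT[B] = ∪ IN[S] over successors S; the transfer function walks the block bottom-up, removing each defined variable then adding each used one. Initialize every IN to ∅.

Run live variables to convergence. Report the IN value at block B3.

Fixpoint table:
  B0:   IN={b, f}   OUT={b, d, f}
  B1:   IN={b, d, f}   OUT={a, b, d, f}
  B2:   IN={a, b, d, f}   OUT={b, d, e, f}
  B3:   IN={b, d, e, f}   OUT={a, b, c, d, f}
  B4:   IN={a, b, c, d, f}   OUT={a, b, c, e, f}
  B5:   IN={a, b, c, e}   OUT={b, c, e, f}
  B6:   IN={b, c, e, f}   OUT={a, b, c, e, f}
  B7:   IN={a, b, c, e, f}   OUT={a, c, e}
  B8:   IN={a, c, e}   OUT={}

Merge at B3: OUT[B3] = IN[B1] ⊔ IN[B4] = {a, b, c, d, f}
Applying B3's transfer function to that OUT value gives IN[B3] (row B3 above).

Answer: {b, d, e, f}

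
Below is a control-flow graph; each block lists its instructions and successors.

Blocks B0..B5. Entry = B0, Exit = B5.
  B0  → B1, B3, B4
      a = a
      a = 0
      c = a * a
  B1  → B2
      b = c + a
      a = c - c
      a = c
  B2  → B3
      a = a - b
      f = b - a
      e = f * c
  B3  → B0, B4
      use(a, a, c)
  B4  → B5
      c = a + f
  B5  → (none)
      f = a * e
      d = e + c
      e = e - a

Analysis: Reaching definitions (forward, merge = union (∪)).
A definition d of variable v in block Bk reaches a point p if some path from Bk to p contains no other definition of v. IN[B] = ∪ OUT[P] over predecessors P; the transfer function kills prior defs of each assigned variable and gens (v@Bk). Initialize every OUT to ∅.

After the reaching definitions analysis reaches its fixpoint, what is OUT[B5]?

Answer: {a@B0, a@B2, b@B1, c@B4, d@B5, e@B5, f@B5}

Derivation:
Fixpoint table:
  B0:  IN={a@B0, a@B2, b@B1, c@B0, e@B2, f@B2}  OUT={a@B0, b@B1, c@B0, e@B2, f@B2}
  B1:  IN={a@B0, b@B1, c@B0, e@B2, f@B2}  OUT={a@B1, b@B1, c@B0, e@B2, f@B2}
  B2:  IN={a@B1, b@B1, c@B0, e@B2, f@B2}  OUT={a@B2, b@B1, c@B0, e@B2, f@B2}
  B3:  IN={a@B0, a@B2, b@B1, c@B0, e@B2, f@B2}  OUT={a@B0, a@B2, b@B1, c@B0, e@B2, f@B2}
  B4:  IN={a@B0, a@B2, b@B1, c@B0, e@B2, f@B2}  OUT={a@B0, a@B2, b@B1, c@B4, e@B2, f@B2}
  B5:  IN={a@B0, a@B2, b@B1, c@B4, e@B2, f@B2}  OUT={a@B0, a@B2, b@B1, c@B4, d@B5, e@B5, f@B5}

Merge at B5: IN[B5] = OUT[B4] = {a@B0, a@B2, b@B1, c@B4, e@B2, f@B2}
Applying B5's transfer function to that IN value gives OUT[B5] (row B5 above).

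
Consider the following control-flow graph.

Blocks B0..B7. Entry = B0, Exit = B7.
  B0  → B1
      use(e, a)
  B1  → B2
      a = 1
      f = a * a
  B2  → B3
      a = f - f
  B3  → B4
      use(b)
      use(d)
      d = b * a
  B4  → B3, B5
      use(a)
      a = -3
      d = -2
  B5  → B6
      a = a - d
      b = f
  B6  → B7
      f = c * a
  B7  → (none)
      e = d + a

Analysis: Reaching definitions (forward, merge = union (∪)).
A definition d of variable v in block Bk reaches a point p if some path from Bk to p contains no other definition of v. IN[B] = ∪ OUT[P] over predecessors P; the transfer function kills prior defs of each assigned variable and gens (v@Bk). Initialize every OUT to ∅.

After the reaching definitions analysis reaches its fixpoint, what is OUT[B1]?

Converged values:
  B0:   IN={}   OUT={}
  B1:   IN={}   OUT={a@B1, f@B1}
  B2:   IN={a@B1, f@B1}   OUT={a@B2, f@B1}
  B3:   IN={a@B2, a@B4, d@B4, f@B1}   OUT={a@B2, a@B4, d@B3, f@B1}
  B4:   IN={a@B2, a@B4, d@B3, f@B1}   OUT={a@B4, d@B4, f@B1}
  B5:   IN={a@B4, d@B4, f@B1}   OUT={a@B5, b@B5, d@B4, f@B1}
  B6:   IN={a@B5, b@B5, d@B4, f@B1}   OUT={a@B5, b@B5, d@B4, f@B6}
  B7:   IN={a@B5, b@B5, d@B4, f@B6}   OUT={a@B5, b@B5, d@B4, e@B7, f@B6}

Merge at B1: IN[B1] = OUT[B0] = {}
Applying B1's transfer function to that IN value gives OUT[B1] (row B1 above).

Answer: {a@B1, f@B1}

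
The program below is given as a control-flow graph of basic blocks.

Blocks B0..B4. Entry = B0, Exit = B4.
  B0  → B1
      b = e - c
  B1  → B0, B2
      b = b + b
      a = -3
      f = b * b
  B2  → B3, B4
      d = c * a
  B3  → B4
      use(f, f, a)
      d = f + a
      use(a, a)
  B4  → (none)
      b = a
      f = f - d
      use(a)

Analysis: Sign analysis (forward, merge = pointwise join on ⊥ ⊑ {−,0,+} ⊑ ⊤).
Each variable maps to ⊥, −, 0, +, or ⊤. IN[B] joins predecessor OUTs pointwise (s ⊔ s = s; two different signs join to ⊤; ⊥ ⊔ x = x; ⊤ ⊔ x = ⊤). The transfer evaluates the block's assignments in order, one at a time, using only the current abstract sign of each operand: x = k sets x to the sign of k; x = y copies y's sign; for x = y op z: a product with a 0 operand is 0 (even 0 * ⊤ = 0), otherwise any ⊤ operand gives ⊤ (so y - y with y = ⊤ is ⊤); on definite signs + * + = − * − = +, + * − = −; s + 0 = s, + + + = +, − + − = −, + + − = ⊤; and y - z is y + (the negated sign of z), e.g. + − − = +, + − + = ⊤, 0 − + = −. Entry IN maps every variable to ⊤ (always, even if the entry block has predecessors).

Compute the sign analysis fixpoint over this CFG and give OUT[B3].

Answer: {a: -, b: ⊤, c: ⊤, d: ⊤, e: ⊤, f: ⊤}

Working:
Per-block solution:
  B0:   IN=(all ⊤)   OUT=(all ⊤)
  B1:   IN=(all ⊤)   OUT={a:-; rest ⊤}
  B2:   IN={a:-; rest ⊤}   OUT={a:-; rest ⊤}
  B3:   IN={a:-; rest ⊤}   OUT={a:-; rest ⊤}
  B4:   IN={a:-; rest ⊤}   OUT={a:-, b:-; rest ⊤}

Merge at B3: IN[B3] = OUT[B2] = {a: -, b: ⊤, c: ⊤, d: ⊤, e: ⊤, f: ⊤}
Applying B3's transfer function to that IN value gives OUT[B3] (row B3 above).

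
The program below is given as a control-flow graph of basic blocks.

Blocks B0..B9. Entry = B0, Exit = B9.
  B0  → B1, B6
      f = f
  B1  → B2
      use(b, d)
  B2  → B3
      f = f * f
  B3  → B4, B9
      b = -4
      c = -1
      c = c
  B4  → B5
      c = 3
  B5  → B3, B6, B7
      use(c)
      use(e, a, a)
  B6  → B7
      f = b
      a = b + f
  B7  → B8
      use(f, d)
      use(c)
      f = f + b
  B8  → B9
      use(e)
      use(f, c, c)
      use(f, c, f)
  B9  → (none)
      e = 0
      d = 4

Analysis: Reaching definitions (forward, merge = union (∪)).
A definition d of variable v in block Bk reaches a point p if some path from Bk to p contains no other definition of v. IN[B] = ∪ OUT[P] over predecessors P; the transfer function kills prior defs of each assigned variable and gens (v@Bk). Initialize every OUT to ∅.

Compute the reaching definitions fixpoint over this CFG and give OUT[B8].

Fixpoint table:
  B0: | IN={} | OUT={f@B0}
  B1: | IN={f@B0} | OUT={f@B0}
  B2: | IN={f@B0} | OUT={f@B2}
  B3: | IN={b@B3, c@B4, f@B2} | OUT={b@B3, c@B3, f@B2}
  B4: | IN={b@B3, c@B3, f@B2} | OUT={b@B3, c@B4, f@B2}
  B5: | IN={b@B3, c@B4, f@B2} | OUT={b@B3, c@B4, f@B2}
  B6: | IN={b@B3, c@B4, f@B0, f@B2} | OUT={a@B6, b@B3, c@B4, f@B6}
  B7: | IN={a@B6, b@B3, c@B4, f@B2, f@B6} | OUT={a@B6, b@B3, c@B4, f@B7}
  B8: | IN={a@B6, b@B3, c@B4, f@B7} | OUT={a@B6, b@B3, c@B4, f@B7}
  B9: | IN={a@B6, b@B3, c@B3, c@B4, f@B2, f@B7} | OUT={a@B6, b@B3, c@B3, c@B4, d@B9, e@B9, f@B2, f@B7}

Merge at B8: IN[B8] = OUT[B7] = {a@B6, b@B3, c@B4, f@B7}
Applying B8's transfer function to that IN value gives OUT[B8] (row B8 above).

Answer: {a@B6, b@B3, c@B4, f@B7}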